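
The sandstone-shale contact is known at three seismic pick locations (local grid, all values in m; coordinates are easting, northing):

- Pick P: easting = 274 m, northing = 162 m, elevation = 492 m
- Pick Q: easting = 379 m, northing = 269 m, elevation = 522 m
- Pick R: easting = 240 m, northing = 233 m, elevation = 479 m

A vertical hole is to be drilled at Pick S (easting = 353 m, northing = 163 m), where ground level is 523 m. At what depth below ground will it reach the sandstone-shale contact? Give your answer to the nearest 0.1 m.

6.0 m

Two edge vectors: Pick P→Pick Q = (105, 107, 30), Pick P→Pick R = (-34, 71, -13).
Normal n = (Pick P→Pick Q) × (Pick P→Pick R) = (-3521, 345, 11093).
So ∂z/∂easting = −n_x/n_z = 0.31741 and ∂z/∂northing = −n_y/n_z = −0.03110.
Intercept c from Pick P: 492 − 86.97 + 5.04 = 410.07.
At (353, 163): z_contact = 112.04 − 5.07 + 410.07 = 517.04 m.
Depth below ground = 523 − 517.04 = 6.0 m.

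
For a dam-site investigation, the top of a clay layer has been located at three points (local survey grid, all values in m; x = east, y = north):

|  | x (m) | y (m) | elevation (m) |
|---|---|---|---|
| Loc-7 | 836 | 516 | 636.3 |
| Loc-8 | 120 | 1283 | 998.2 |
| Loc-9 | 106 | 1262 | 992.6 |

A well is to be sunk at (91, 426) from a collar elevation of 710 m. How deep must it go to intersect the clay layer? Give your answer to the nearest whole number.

10 m

Let the plane be z = a·x + b·y + c.
Loc-8−Loc-7: −716a + 767b = 361.9;  Loc-9−Loc-7: −730a + 746b = 356.3.
Solving gives a = −0.12822, b = 0.35215.
Then c = 636.3 − a·836 − b·516 = 561.78.
At (91, 426): z_contact = −11.7 + 150.0 + 561.78 = 700.1 m.
Depth below ground = 710 − 700.1 = 10 m.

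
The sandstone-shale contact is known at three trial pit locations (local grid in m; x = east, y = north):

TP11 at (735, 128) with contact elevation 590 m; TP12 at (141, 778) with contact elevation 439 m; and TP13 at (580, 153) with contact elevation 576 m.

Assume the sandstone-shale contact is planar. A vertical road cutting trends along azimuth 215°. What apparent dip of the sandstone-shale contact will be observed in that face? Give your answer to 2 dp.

6.18°

Two edge vectors: TP11→TP12 = (-594, 650, -151), TP11→TP13 = (-155, 25, -14).
Normal n = (TP11→TP12) × (TP11→TP13) = (-5325, 15089, 85900).
So ∂z/∂x = −n_x/n_z = 0.06199 and ∂z/∂y = −n_y/n_z = −0.17566.
Unit vector along 215° is (sin 215°, cos 215°) = (-0.5736, -0.8192).
Slope in that direction = a·(-0.5736) + b·(-0.8192) = 0.10833.
Apparent dip = arctan|0.10833| = 6.18° (true dip is 10.6°, so apparent ≤ true as expected).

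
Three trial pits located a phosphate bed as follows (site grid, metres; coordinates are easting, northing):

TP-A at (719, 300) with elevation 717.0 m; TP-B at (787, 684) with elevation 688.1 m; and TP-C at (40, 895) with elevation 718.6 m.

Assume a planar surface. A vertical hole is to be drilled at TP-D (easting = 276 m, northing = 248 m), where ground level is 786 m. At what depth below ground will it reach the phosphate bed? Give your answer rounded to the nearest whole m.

Let the plane be z = a·easting + b·northing + c.
TP-B−TP-A: 68a + 384b = −28.9;  TP-C−TP-A: −679a + 595b = 1.6.
Solving gives a = −0.05913, b = −0.06479.
Then c = 717 − a·719 − b·300 = 778.95.
At (276, 248): z_contact = −16.3 − 16.1 + 778.95 = 746.6 m.
Depth below ground = 786 − 746.6 = 39 m.

39 m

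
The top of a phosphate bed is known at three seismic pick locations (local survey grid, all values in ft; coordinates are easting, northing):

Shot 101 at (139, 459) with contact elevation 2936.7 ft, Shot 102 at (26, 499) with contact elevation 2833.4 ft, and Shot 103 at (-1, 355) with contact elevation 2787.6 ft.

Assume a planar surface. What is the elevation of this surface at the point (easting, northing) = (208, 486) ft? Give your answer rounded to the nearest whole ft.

Two edge vectors: Shot 101→Shot 102 = (-113, 40, -103.3), Shot 101→Shot 103 = (-140, -104, -149.1).
Normal n = (Shot 101→Shot 102) × (Shot 101→Shot 103) = (-16707.2, -2386.3, 17352).
So ∂z/∂easting = −n_x/n_z = 0.96284 and ∂z/∂northing = −n_y/n_z = 0.13752.
Intercept c from Shot 101: 2936.7 − 133.83 − 63.12 = 2739.74.
At (208, 486): z = 200.3 + 66.8 + 2739.74 = 3006.8 ft.

3007 ft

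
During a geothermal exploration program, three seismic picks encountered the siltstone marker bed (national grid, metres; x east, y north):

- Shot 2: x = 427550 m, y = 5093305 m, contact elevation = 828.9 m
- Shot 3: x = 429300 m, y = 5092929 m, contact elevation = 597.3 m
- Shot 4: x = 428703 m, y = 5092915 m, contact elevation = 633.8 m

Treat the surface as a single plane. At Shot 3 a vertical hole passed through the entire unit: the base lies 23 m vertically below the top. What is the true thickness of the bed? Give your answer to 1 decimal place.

Let the plane be z = a·x + b·y + c.
Shot 3−Shot 2: 1750a − 376b = −231.6;  Shot 4−Shot 2: 1153a − 390b = −195.1.
Solving gives a = −0.06815, b = 0.29879.
|∇z| = √(a²+b²) = 0.30646, so dip δ = arctan(0.30646) = 17.04°.
True thickness = vertical thickness × cos δ = 23 × cos 17.04° = 22.0 m.

22.0 m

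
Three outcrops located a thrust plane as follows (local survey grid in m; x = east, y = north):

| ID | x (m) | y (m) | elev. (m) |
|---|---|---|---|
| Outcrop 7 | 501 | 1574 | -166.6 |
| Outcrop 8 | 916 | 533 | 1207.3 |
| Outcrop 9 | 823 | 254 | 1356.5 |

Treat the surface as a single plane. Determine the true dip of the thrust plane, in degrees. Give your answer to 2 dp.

Let the plane be z = a·x + b·y + c.
Outcrop 8−Outcrop 7: 415a − 1041b = 1373.9;  Outcrop 9−Outcrop 7: 322a − 1320b = 1523.1.
Solving gives a = 1.07245, b = −0.89225.
Gradient magnitude |∇z| = √(a² + b²) = √(1.15015 + 0.79611) = 1.39508.
True dip = arctan(1.39508) = 54.37°, dipping toward NW (azimuth ≈ 310°).

54.37°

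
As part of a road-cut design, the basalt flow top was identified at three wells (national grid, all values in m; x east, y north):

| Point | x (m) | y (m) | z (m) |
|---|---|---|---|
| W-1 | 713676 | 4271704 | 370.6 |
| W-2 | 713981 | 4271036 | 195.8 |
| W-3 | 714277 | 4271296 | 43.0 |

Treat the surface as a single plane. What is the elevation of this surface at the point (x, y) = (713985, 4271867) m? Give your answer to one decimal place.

Two edge vectors: W-1→W-2 = (305, -668, -174.8), W-1→W-3 = (601, -408, -327.6).
Normal n = (W-1→W-2) × (W-1→W-3) = (147518.4, -5136.8, 277028).
So ∂z/∂x = −n_x/n_z = −0.532503574 and ∂z/∂y = −n_y/n_z = 0.018542530.
Intercept c from W-1: 370.6 + 380035.02 − 79208.20 = 301197.42.
At (713985, 4271867): z = −380199.6 + 79211.2 + 301197.42 = 209.1 m.

209.1 m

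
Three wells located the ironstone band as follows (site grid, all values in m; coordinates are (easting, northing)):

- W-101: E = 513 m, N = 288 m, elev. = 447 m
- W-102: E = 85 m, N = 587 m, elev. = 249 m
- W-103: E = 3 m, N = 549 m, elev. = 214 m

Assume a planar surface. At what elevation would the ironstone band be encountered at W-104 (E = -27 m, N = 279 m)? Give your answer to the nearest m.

209 m

Let the plane be z = a·E + b·N + c.
W-102−W-101: −428a + 299b = −198;  W-103−W-101: −510a + 261b = −233.
Solving gives a = 0.44110, b = −0.03080.
Then c = 447 − a·513 − b·288 = 229.58.
At (-27, 279): z = −11.9 − 8.6 + 229.58 = 209.1 m.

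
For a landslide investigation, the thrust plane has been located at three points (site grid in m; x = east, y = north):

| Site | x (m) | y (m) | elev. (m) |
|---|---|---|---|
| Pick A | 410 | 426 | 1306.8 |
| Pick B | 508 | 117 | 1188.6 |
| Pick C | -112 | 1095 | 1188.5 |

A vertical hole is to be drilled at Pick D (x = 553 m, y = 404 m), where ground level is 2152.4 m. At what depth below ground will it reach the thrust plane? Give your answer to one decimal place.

Two edge vectors: Pick A→Pick B = (98, -309, -118.2), Pick A→Pick C = (-522, 669, -118.3).
Normal n = (Pick A→Pick B) × (Pick A→Pick C) = (115630.5, 73293.8, -95736).
So ∂z/∂x = −n_x/n_z = 1.207806 and ∂z/∂y = −n_y/n_z = 0.765582.
Intercept c from Pick A: 1306.8 − 495.20 − 326.14 = 485.46.
At (553, 404): z_contact = 667.92 + 309.30 + 485.46 = 1462.67 m.
Depth below ground = 2152.4 − 1462.67 = 689.7 m.

689.7 m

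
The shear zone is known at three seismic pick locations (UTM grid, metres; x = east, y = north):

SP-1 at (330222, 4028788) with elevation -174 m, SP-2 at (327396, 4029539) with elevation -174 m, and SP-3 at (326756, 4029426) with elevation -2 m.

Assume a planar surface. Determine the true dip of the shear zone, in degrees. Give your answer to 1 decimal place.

32.2°

Two edge vectors: SP-1→SP-2 = (-2826, 751, 0), SP-1→SP-3 = (-3466, 638, 172).
Normal n = (SP-1→SP-2) × (SP-1→SP-3) = (129172, 486072, 799978).
So ∂z/∂x = −n_x/n_z = −0.16147 and ∂z/∂y = −n_y/n_z = −0.60761.
Gradient magnitude |∇z| = √(a² + b²) = √(0.02607 + 0.36919) = 0.62870.
True dip = arctan(0.62870) = 32.2°, dipping toward NNE (azimuth ≈ 015°).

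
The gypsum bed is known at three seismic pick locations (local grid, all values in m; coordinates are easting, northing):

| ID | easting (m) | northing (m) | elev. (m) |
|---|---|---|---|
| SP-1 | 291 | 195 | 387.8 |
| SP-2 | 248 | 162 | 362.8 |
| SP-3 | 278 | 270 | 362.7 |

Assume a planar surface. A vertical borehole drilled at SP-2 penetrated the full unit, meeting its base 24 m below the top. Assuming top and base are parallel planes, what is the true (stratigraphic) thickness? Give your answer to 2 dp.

19.03 m

Two edge vectors: SP-1→SP-2 = (-43, -33, -25), SP-1→SP-3 = (-13, 75, -25.1).
Normal n = (SP-1→SP-2) × (SP-1→SP-3) = (2703.3, -754.3, -3654).
So ∂z/∂easting = −n_x/n_z = 0.73982 and ∂z/∂northing = −n_y/n_z = −0.20643.
|∇z| = √(a²+b²) = 0.76808, so dip δ = arctan(0.76808) = 37.53°.
True thickness = vertical thickness × cos δ = 24 × cos 37.53° = 19.03 m.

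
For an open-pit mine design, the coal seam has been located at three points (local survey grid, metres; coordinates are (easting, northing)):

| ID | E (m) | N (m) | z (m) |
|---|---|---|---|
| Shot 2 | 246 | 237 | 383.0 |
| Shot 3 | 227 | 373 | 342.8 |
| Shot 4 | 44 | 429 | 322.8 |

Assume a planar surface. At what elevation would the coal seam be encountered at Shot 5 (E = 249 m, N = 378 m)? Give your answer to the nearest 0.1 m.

Let the plane be z = a·E + b·N + c.
Shot 3−Shot 2: −19a + 136b = −40.2;  Shot 4−Shot 2: −202a + 192b = −60.2.
Solving gives a = 0.01968, b = −0.29284.
Then c = 383 − a·246 − b·237 = 447.56.
At (249, 378): z = 4.9 − 110.7 + 447.56 = 341.8 m.

341.8 m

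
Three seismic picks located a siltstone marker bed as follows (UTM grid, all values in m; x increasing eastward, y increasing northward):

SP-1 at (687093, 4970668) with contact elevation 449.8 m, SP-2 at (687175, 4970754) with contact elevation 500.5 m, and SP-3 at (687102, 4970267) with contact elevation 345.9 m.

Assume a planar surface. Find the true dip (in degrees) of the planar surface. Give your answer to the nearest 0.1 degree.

Two edge vectors: SP-1→SP-2 = (82, 86, 50.7), SP-1→SP-3 = (9, -401, -103.9).
Normal n = (SP-1→SP-2) × (SP-1→SP-3) = (11395.3, 8976.1, -33656).
So ∂z/∂x = −n_x/n_z = 0.33858 and ∂z/∂y = −n_y/n_z = 0.26670.
Gradient magnitude |∇z| = √(a² + b²) = √(0.11464 + 0.07113) = 0.43101.
True dip = arctan(0.43101) = 23.3°, dipping toward SW (azimuth ≈ 232°).

23.3°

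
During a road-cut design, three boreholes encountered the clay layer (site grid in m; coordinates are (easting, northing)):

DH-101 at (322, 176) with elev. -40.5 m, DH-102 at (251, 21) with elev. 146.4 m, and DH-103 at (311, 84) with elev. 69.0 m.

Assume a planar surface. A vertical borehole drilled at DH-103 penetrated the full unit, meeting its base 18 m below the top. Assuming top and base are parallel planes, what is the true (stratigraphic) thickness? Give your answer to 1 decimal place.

11.6 m

Let the plane be z = a·E + b·N + c.
DH-102−DH-101: −71a − 155b = 186.9;  DH-103−DH-101: −11a − 92b = 109.5.
Solving gives a = −0.04605, b = −1.18471.
|∇z| = √(a²+b²) = 1.18561, so dip δ = arctan(1.18561) = 49.85°.
True thickness = vertical thickness × cos δ = 18 × cos 49.85° = 11.6 m.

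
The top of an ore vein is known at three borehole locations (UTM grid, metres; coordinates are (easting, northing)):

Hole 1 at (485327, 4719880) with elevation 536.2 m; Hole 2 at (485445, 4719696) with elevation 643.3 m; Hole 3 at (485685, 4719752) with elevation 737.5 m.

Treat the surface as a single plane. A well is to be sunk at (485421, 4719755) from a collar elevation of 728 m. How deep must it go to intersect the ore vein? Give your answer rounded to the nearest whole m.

113 m

Let the plane be z = a·E + b·N + c.
Hole 2−Hole 1: 118a − 184b = 107.1;  Hole 3−Hole 1: 358a − 128b = 201.3.
Solving gives a = 0.45954932, b = −0.28735424.
Then c = 536.2 − a·485327 − b·4719880 = 1133782.03.
At (485421, 4719755): z_contact = 223074.9 − 1356241.6 + 1133782.03 = 615.3 m.
Depth below ground = 728 − 615.3 = 113 m.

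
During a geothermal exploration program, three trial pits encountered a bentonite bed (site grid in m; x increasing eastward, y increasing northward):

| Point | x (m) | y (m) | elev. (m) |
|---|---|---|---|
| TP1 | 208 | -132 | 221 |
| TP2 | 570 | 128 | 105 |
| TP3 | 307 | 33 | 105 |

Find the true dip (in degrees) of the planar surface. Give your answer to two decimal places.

Let the plane be z = a·x + b·y + c.
TP2−TP1: 362a + 260b = −116;  TP3−TP1: 99a + 165b = −116.
Solving gives a = 0.32421, b = −0.89756.
Gradient magnitude |∇z| = √(a² + b²) = √(0.10511 + 0.80561) = 0.95432.
True dip = arctan(0.95432) = 43.66°, dipping toward NNW (azimuth ≈ 340°).

43.66°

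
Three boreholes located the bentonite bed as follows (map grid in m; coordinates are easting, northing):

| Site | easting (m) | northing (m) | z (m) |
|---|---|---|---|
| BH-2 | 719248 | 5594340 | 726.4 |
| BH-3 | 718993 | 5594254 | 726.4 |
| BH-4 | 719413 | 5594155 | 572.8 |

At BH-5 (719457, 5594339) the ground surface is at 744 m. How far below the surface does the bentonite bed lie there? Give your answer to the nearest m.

63 m

Let the plane be z = a·easting + b·northing + c.
BH-3−BH-2: −255a − 86b = 0;  BH-4−BH-2: 165a − 185b = −153.6.
Solving gives a = −0.21526277, b = 0.63827915.
Then c = 726.4 − a·719248 − b·5594340 = −3415196.86.
At (719457, 5594339): z_contact = −154872.3 + 3570749.9 − 3415196.86 = 680.8 m.
Depth below ground = 744 − 680.8 = 63 m.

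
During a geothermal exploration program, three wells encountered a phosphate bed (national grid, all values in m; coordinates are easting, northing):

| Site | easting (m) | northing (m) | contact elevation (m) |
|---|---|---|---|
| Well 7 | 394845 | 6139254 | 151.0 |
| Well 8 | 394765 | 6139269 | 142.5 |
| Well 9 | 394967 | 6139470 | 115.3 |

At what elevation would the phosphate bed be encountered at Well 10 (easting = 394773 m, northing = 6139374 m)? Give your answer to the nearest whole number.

122 m

Two edge vectors: Well 7→Well 8 = (-80, 15, -8.5), Well 7→Well 9 = (122, 216, -35.7).
Normal n = (Well 7→Well 8) × (Well 7→Well 9) = (1300.5, -3893, -19110).
So ∂z/∂easting = −n_x/n_z = 0.06805338 and ∂z/∂northing = −n_y/n_z = −0.20371533.
Intercept c from Well 7: 151 − 26870.53 + 1250660.17 = 1223940.63.
At (394773, 6139374): z = 26865.6 − 1250684.6 + 1223940.63 = 121.7 m.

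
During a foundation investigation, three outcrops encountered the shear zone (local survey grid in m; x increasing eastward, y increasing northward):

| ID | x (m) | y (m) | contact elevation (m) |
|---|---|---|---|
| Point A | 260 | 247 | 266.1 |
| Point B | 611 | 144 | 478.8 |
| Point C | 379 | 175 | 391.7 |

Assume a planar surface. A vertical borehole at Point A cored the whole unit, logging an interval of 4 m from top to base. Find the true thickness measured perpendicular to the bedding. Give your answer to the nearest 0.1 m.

Two edge vectors: Point A→Point B = (351, -103, 212.7), Point A→Point C = (119, -72, 125.6).
Normal n = (Point A→Point B) × (Point A→Point C) = (2377.6, -18774.3, -13015).
So ∂z/∂x = −n_x/n_z = 0.18268 and ∂z/∂y = −n_y/n_z = −1.44251.
|∇z| = √(a²+b²) = 1.45403, so dip δ = arctan(1.45403) = 55.48°.
True thickness = vertical thickness × cos δ = 4 × cos 55.48° = 2.3 m.

2.3 m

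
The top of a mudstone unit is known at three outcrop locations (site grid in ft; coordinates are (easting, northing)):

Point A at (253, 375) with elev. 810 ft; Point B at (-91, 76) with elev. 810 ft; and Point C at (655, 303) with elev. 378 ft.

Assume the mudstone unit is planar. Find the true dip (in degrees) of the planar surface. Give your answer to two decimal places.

53.64°

Two edge vectors: Point A→Point B = (-344, -299, 0), Point A→Point C = (402, -72, -432).
Normal n = (Point A→Point B) × (Point A→Point C) = (129168, -148608, 144966).
So ∂z/∂E = −n_x/n_z = −0.89102 and ∂z/∂N = −n_y/n_z = 1.02512.
Gradient magnitude |∇z| = √(a² + b²) = √(0.79392 + 1.05088) = 1.35823.
True dip = arctan(1.35823) = 53.64°, dipping toward SE (azimuth ≈ 139°).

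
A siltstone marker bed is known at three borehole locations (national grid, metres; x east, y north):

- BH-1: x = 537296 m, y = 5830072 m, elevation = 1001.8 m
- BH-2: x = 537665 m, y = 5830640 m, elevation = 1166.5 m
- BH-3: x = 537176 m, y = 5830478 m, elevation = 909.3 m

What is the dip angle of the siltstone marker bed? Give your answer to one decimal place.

28.9°

Two edge vectors: BH-1→BH-2 = (369, 568, 164.7), BH-1→BH-3 = (-120, 406, -92.5).
Normal n = (BH-1→BH-2) × (BH-1→BH-3) = (-119408.2, 14368.5, 217974).
So ∂z/∂x = −n_x/n_z = 0.54781 and ∂z/∂y = −n_y/n_z = −0.06592.
Gradient magnitude |∇z| = √(a² + b²) = √(0.30010 + 0.00435) = 0.55176.
True dip = arctan(0.55176) = 28.9°, dipping toward W (azimuth ≈ 277°).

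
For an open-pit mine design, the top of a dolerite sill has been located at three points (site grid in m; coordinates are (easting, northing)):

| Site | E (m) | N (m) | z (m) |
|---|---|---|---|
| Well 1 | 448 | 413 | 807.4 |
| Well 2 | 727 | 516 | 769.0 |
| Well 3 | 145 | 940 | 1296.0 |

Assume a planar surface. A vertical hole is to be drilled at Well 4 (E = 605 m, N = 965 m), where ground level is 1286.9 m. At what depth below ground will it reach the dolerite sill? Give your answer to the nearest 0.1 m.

155.5 m

Two edge vectors: Well 1→Well 2 = (279, 103, -38.4), Well 1→Well 3 = (-303, 527, 488.6).
Normal n = (Well 1→Well 2) × (Well 1→Well 3) = (70562.6, -124684.2, 178242).
So ∂z/∂E = −n_x/n_z = −0.39588 and ∂z/∂N = −n_y/n_z = 0.69952.
Intercept c from Well 1: 807.4 + 177.35 − 288.90 = 695.85.
At (605, 965): z_contact = −239.51 + 675.04 + 695.85 = 1131.38 m.
Depth below ground = 1286.9 − 1131.38 = 155.5 m.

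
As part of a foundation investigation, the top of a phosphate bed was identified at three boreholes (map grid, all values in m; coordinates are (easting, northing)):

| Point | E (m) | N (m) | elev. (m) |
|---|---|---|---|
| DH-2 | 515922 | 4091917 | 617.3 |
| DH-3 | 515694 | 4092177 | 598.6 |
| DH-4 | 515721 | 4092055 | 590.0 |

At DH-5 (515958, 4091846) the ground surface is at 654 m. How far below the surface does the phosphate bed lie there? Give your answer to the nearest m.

Let the plane be z = a·E + b·N + c.
DH-3−DH-2: −228a + 260b = −18.7;  DH-4−DH-2: −201a + 138b = −27.3.
Solving gives a = 0.21722447, b = 0.11856607.
Then c = 617.3 − a·515922 − b·4091917 = −596616.10.
At (515958, 4091846): z_contact = 112078.7 + 485154.1 − 596616.10 = 616.7 m.
Depth below ground = 654 − 616.7 = 37 m.

37 m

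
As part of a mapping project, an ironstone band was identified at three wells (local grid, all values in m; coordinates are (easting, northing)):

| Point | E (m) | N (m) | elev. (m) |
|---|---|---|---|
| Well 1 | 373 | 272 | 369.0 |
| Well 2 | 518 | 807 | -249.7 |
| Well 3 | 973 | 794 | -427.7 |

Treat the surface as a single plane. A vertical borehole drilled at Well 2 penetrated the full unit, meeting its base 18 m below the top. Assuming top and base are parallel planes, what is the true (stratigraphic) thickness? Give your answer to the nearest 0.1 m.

12.0 m

Two edge vectors: Well 1→Well 2 = (145, 535, -618.7), Well 1→Well 3 = (600, 522, -796.7).
Normal n = (Well 1→Well 2) × (Well 1→Well 3) = (-103273.1, -255698.5, -245310).
So ∂z/∂E = −n_x/n_z = −0.42099 and ∂z/∂N = −n_y/n_z = −1.04235.
|∇z| = √(a²+b²) = 1.12415, so dip δ = arctan(1.12415) = 48.35°.
True thickness = vertical thickness × cos δ = 18 × cos 48.35° = 12.0 m.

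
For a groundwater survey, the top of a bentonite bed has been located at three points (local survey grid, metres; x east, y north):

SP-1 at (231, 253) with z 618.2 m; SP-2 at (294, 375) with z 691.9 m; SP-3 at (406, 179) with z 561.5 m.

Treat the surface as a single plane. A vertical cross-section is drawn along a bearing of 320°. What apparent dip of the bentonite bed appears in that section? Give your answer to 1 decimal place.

Let the plane be z = a·x + b·y + c.
SP-2−SP-1: 63a + 122b = 73.7;  SP-3−SP-1: 175a − 74b = −56.7.
Solving gives a = −0.05627, b = 0.63315.
Unit vector along 320° is (sin 320°, cos 320°) = (-0.6428, 0.7660).
Slope in that direction = a·(-0.6428) + b·(0.7660) = 0.52119.
Apparent dip = arctan|0.52119| = 27.5° (true dip is 32.4°, so apparent ≤ true as expected).

27.5°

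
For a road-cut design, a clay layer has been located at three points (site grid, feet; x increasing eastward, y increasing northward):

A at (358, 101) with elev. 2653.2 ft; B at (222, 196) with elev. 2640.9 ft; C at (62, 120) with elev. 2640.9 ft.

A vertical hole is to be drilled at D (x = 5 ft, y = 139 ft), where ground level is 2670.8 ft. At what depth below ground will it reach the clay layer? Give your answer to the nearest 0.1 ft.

33.5 ft

Two edge vectors: A→B = (-136, 95, -12.3), A→C = (-296, 19, -12.3).
Normal n = (A→B) × (A→C) = (-934.8, 1968, 25536).
So ∂z/∂x = −n_x/n_z = 0.03661 and ∂z/∂y = −n_y/n_z = −0.07707.
Intercept c from A: 2653.2 − 13.11 + 7.78 = 2647.88.
At (5, 139): z_contact = 0.18 − 10.71 + 2647.88 = 2637.35 ft.
Depth below ground = 2670.8 − 2637.35 = 33.5 ft.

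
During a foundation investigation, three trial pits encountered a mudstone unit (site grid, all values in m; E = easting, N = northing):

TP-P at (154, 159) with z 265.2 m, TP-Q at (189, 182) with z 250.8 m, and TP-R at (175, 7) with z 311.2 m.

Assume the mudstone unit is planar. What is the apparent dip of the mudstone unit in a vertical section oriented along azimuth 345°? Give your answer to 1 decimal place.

Two edge vectors: TP-P→TP-Q = (35, 23, -14.4), TP-P→TP-R = (21, -152, 46).
Normal n = (TP-P→TP-Q) × (TP-P→TP-R) = (-1130.8, -1912.4, -5803).
So ∂z/∂E = −n_x/n_z = −0.19486 and ∂z/∂N = −n_y/n_z = −0.32955.
Unit vector along 345° is (sin 345°, cos 345°) = (-0.2588, 0.9659).
Slope in that direction = a·(-0.2588) + b·(0.9659) = −0.26789.
Apparent dip = arctan|0.26789| = 15.0° (true dip is 20.9°, so apparent ≤ true as expected).

15.0°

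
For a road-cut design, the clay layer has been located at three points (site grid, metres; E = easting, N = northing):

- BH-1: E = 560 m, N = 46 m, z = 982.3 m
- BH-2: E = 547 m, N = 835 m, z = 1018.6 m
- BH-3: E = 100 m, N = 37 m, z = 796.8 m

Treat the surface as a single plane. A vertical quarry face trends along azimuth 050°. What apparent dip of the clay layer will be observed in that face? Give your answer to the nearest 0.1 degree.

Two edge vectors: BH-1→BH-2 = (-13, 789, 36.3), BH-1→BH-3 = (-460, -9, -185.5).
Normal n = (BH-1→BH-2) × (BH-1→BH-3) = (-146032.8, -19109.5, 363057).
So ∂z/∂E = −n_x/n_z = 0.40223 and ∂z/∂N = −n_y/n_z = 0.05263.
Unit vector along 050° is (sin 50°, cos 50°) = (0.7660, 0.6428).
Slope in that direction = a·(0.7660) + b·(0.6428) = 0.34196.
Apparent dip = arctan|0.34196| = 18.9° (true dip is 22.1°, so apparent ≤ true as expected).

18.9°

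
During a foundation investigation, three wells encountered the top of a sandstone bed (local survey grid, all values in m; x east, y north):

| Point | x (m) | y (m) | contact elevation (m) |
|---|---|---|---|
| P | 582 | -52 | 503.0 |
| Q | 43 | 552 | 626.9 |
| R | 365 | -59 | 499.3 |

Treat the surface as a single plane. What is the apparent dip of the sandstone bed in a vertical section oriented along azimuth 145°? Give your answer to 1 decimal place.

9.6°

Let the plane be z = a·x + b·y + c.
Q−P: −539a + 604b = 123.9;  R−P: −217a − 7b = −3.7.
Solving gives a = 0.01014, b = 0.21418.
Unit vector along 145° is (sin 145°, cos 145°) = (0.5736, -0.8192).
Slope in that direction = a·(0.5736) + b·(-0.8192) = −0.16963.
Apparent dip = arctan|0.16963| = 9.6° (true dip is 12.1°, so apparent ≤ true as expected).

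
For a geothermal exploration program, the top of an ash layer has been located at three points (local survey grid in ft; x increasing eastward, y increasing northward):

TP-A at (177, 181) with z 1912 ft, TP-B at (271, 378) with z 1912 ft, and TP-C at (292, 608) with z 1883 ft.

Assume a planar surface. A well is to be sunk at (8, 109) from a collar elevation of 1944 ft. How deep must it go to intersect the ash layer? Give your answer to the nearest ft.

76 ft

Let the plane be z = a·x + b·y + c.
TP-B−TP-A: 94a + 197b = 0;  TP-C−TP-A: 115a + 427b = −29.
Solving gives a = 0.32677, b = −0.15592.
Then c = 1912 − a·177 − b·181 = 1882.38.
At (8, 109): z_contact = 2.6 − 17.0 + 1882.38 = 1868.0 ft.
Depth below ground = 1944 − 1868.0 = 76 ft.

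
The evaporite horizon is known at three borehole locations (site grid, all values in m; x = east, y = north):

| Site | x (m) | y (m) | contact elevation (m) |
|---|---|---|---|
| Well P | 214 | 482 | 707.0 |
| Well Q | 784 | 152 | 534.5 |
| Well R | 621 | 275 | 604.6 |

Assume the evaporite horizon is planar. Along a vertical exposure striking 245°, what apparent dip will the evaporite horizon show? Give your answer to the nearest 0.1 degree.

22.4°

Let the plane be z = a·x + b·y + c.
Well Q−Well P: 570a − 330b = −172.5;  Well R−Well P: 407a − 207b = −102.4.
Solving gives a = 0.11737, b = 0.72546.
Unit vector along 245° is (sin 245°, cos 245°) = (-0.9063, -0.4226).
Slope in that direction = a·(-0.9063) + b·(-0.4226) = −0.41297.
Apparent dip = arctan|0.41297| = 22.4° (true dip is 36.3°, so apparent ≤ true as expected).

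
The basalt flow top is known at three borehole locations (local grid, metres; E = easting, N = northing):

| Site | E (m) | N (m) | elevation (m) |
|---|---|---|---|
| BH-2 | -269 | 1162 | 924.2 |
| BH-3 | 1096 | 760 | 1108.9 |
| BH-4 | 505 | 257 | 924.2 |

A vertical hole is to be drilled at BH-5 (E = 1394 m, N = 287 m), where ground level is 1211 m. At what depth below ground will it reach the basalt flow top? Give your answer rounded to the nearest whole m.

121 m

Two edge vectors: BH-2→BH-3 = (1365, -402, 184.7), BH-2→BH-4 = (774, -905, 0).
Normal n = (BH-2→BH-3) × (BH-2→BH-4) = (167153.5, 142957.8, -924177).
So ∂z/∂E = −n_x/n_z = 0.18087 and ∂z/∂N = −n_y/n_z = 0.15469.
Intercept c from BH-2: 924.2 + 48.65 − 179.75 = 793.11.
At (1394, 287): z_contact = 252.1 + 44.4 + 793.11 = 1089.6 m.
Depth below ground = 1211 − 1089.6 = 121 m.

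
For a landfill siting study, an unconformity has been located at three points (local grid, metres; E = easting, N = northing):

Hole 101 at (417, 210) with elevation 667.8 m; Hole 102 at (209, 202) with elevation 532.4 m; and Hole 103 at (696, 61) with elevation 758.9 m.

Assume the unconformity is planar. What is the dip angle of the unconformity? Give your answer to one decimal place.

Two edge vectors: Hole 101→Hole 102 = (-208, -8, -135.4), Hole 101→Hole 103 = (279, -149, 91.1).
Normal n = (Hole 101→Hole 102) × (Hole 101→Hole 103) = (-20903.4, -18827.8, 33224).
So ∂z/∂E = −n_x/n_z = 0.62917 and ∂z/∂N = −n_y/n_z = 0.56669.
Gradient magnitude |∇z| = √(a² + b²) = √(0.39585 + 0.32114) = 0.84675.
True dip = arctan(0.84675) = 40.3°, dipping toward SW (azimuth ≈ 228°).

40.3°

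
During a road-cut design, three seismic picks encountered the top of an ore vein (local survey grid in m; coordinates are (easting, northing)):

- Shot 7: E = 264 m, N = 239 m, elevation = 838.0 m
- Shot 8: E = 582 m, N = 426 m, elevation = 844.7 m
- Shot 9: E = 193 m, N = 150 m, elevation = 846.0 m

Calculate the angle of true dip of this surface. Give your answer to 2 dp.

13.74°

Two edge vectors: Shot 7→Shot 8 = (318, 187, 6.7), Shot 7→Shot 9 = (-71, -89, 8).
Normal n = (Shot 7→Shot 8) × (Shot 7→Shot 9) = (2092.3, -3019.7, -15025).
So ∂z/∂E = −n_x/n_z = 0.13925 and ∂z/∂N = −n_y/n_z = −0.20098.
Gradient magnitude |∇z| = √(a² + b²) = √(0.01939 + 0.04039) = 0.24451.
True dip = arctan(0.24451) = 13.74°, dipping toward NW (azimuth ≈ 325°).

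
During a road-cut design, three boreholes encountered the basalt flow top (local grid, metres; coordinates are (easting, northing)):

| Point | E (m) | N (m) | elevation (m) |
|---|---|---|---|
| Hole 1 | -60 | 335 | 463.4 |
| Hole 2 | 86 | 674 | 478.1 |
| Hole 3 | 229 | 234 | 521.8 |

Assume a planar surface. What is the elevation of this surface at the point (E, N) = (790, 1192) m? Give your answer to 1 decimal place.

Let the plane be z = a·E + b·N + c.
Hole 2−Hole 1: 146a + 339b = 14.7;  Hole 3−Hole 1: 289a − 101b = 58.4.
Solving gives a = 0.188812, b = −0.037954.
Then c = 463.4 − a·-60 − b·335 = 487.44.
At (790, 1192): z = 149.2 − 45.2 + 487.44 = 591.4 m.

591.4 m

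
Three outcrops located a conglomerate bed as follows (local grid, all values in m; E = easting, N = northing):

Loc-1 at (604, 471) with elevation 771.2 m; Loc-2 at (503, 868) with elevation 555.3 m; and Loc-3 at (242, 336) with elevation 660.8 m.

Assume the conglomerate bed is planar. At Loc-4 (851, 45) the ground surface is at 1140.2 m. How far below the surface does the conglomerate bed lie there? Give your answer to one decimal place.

Two edge vectors: Loc-1→Loc-2 = (-101, 397, -215.9), Loc-1→Loc-3 = (-362, -135, -110.4).
Normal n = (Loc-1→Loc-2) × (Loc-1→Loc-3) = (-72975.3, 67005.4, 157349).
So ∂z/∂E = −n_x/n_z = 0.46378 and ∂z/∂N = −n_y/n_z = −0.42584.
Intercept c from Loc-1: 771.2 − 280.12 + 200.57 = 691.65.
At (851, 45): z_contact = 394.68 − 19.16 + 691.65 = 1067.16 m.
Depth below ground = 1140.2 − 1067.16 = 73.0 m.

73.0 m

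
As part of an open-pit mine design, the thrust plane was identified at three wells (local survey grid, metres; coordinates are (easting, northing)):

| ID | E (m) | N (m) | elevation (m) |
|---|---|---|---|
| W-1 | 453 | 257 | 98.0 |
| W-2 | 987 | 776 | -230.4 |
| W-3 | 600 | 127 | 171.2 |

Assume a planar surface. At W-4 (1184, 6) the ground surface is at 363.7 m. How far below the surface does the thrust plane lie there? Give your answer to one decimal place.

138.8 m

Let the plane be z = a·E + b·N + c.
W-2−W-1: 534a + 519b = −328.4;  W-3−W-1: 147a − 130b = 73.2.
Solving gives a = −0.032263, b = −0.599559.
Then c = 98 − a·453 − b·257 = 266.70.
At (1184, 6): z_contact = −38.20 − 3.60 + 266.70 = 224.90 m.
Depth below ground = 363.7 − 224.90 = 138.8 m.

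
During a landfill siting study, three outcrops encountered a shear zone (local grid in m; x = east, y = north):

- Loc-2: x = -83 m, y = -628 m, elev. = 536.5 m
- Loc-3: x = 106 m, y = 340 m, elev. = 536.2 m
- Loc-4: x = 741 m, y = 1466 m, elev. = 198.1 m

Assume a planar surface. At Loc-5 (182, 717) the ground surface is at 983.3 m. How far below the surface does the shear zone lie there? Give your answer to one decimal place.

449.2 m

Let the plane be z = a·x + b·y + c.
Loc-3−Loc-2: 189a + 968b = −0.3;  Loc-4−Loc-2: 824a + 2094b = −338.4.
Solving gives a = −0.813562, b = 0.158536.
Then c = 536.5 − a·-83 − b·-628 = 568.54.
At (182, 717): z_contact = −148.07 + 113.67 + 568.54 = 534.14 m.
Depth below ground = 983.3 − 534.14 = 449.2 m.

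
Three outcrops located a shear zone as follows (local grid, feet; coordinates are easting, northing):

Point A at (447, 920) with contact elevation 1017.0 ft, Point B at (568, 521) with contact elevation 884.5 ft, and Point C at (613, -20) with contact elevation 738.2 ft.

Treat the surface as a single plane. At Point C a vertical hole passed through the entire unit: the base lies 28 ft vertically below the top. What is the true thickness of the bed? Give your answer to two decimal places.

26.23 ft

Let the plane be z = a·easting + b·northing + c.
Point B−Point A: 121a − 399b = −132.5;  Point C−Point A: 166a − 940b = −278.8.
Solving gives a = −0.28015, b = 0.24712.
|∇z| = √(a²+b²) = 0.37357, so dip δ = arctan(0.37357) = 20.48°.
True thickness = vertical thickness × cos δ = 28 × cos 20.48° = 26.23 ft.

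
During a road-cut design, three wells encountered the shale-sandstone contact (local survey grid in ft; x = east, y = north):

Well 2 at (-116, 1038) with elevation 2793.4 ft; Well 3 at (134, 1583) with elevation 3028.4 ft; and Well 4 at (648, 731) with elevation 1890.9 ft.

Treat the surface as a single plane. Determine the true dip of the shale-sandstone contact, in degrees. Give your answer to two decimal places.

Two edge vectors: Well 2→Well 3 = (250, 545, 235), Well 2→Well 4 = (764, -307, -902.5).
Normal n = (Well 2→Well 3) × (Well 2→Well 4) = (-419717.5, 405165, -493130).
So ∂z/∂x = −n_x/n_z = −0.85113 and ∂z/∂y = −n_y/n_z = 0.82162.
Gradient magnitude |∇z| = √(a² + b²) = √(0.72442 + 0.67506) = 1.18300.
True dip = arctan(1.18300) = 49.79°, dipping toward SE (azimuth ≈ 134°).

49.79°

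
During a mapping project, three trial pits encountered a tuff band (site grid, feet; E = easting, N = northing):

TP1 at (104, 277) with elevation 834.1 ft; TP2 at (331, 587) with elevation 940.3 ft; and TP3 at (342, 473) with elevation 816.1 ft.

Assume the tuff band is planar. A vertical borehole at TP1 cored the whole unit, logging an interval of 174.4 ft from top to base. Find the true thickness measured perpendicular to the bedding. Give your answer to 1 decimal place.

Two edge vectors: TP1→TP2 = (227, 310, 106.2), TP1→TP3 = (238, 196, -18).
Normal n = (TP1→TP2) × (TP1→TP3) = (-26395.2, 29361.6, -29288).
So ∂z/∂E = −n_x/n_z = −0.90123 and ∂z/∂N = −n_y/n_z = 1.00251.
|∇z| = √(a²+b²) = 1.34805, so dip δ = arctan(1.34805) = 53.43°.
True thickness = vertical thickness × cos δ = 174.4 × cos 53.43° = 103.9 ft.

103.9 ft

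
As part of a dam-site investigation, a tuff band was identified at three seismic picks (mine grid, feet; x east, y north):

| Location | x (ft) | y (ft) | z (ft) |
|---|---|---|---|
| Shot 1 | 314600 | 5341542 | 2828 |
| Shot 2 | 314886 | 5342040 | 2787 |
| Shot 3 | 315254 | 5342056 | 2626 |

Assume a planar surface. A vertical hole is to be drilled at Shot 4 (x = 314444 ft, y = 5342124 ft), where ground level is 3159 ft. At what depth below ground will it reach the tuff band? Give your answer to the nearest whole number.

161 ft

Two edge vectors: Shot 1→Shot 2 = (286, 498, -41), Shot 1→Shot 3 = (654, 514, -202).
Normal n = (Shot 1→Shot 2) × (Shot 1→Shot 3) = (-79522, 30958, -178688).
So ∂z/∂x = −n_x/n_z = −0.44503268 and ∂z/∂y = −n_y/n_z = 0.17325170.
Intercept c from Shot 1: 2828 + 140007.28 − 925431.24 = −782595.96.
At (314444, 5342124): z_contact = −139937.9 + 925532.1 − 782595.96 = 2998.3 ft.
Depth below ground = 3159 − 2998.3 = 161 ft.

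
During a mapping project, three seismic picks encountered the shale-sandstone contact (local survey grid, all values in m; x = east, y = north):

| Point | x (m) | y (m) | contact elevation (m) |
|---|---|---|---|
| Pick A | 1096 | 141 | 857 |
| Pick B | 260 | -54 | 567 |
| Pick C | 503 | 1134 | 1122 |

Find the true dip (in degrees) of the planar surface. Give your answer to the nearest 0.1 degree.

25.9°

Let the plane be z = a·x + b·y + c.
Pick B−Pick A: −836a − 195b = −290;  Pick C−Pick A: −593a + 993b = 265.
Solving gives a = 0.24984, b = 0.41607.
Gradient magnitude |∇z| = √(a² + b²) = √(0.06242 + 0.17311) = 0.48532.
True dip = arctan(0.48532) = 25.9°, dipping toward SSW (azimuth ≈ 211°).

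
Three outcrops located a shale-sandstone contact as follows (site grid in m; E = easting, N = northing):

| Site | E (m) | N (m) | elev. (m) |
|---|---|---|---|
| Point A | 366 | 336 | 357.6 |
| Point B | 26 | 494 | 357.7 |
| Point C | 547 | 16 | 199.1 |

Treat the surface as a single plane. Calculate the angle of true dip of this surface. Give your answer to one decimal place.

36.5°

Two edge vectors: Point A→Point B = (-340, 158, 0.1), Point A→Point C = (181, -320, -158.5).
Normal n = (Point A→Point B) × (Point A→Point C) = (-25011, -53871.9, 80202).
So ∂z/∂E = −n_x/n_z = 0.31185 and ∂z/∂N = −n_y/n_z = 0.67170.
Gradient magnitude |∇z| = √(a² + b²) = √(0.09725 + 0.45118) = 0.74056.
True dip = arctan(0.74056) = 36.5°, dipping toward SSW (azimuth ≈ 205°).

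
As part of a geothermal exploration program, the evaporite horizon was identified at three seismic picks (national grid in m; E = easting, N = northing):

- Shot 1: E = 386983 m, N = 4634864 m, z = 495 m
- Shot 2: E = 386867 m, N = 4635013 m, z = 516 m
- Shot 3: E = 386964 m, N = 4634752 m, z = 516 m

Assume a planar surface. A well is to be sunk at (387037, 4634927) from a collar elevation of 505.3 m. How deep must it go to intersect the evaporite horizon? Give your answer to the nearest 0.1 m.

Two edge vectors: Shot 1→Shot 2 = (-116, 149, 21), Shot 1→Shot 3 = (-19, -112, 21).
Normal n = (Shot 1→Shot 2) × (Shot 1→Shot 3) = (5481, 2037, 15823).
So ∂z/∂E = −n_x/n_z = −0.346394489 and ∂z/∂N = −n_y/n_z = −0.128736649.
Intercept c from Shot 1: 495 + 134048.78 + 596676.86 = 731220.64.
At (387037, 4634927): z_contact = −134067.48 − 596684.97 + 731220.64 = 468.18 m.
Depth below ground = 505.3 − 468.18 = 37.1 m.

37.1 m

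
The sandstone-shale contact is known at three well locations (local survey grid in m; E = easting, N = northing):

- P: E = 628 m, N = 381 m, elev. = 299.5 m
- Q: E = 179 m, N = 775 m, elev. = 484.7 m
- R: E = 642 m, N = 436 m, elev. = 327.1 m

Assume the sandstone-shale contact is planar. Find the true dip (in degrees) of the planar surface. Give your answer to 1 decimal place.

26.4°

Two edge vectors: P→Q = (-449, 394, 185.2), P→R = (14, 55, 27.6).
Normal n = (P→Q) × (P→R) = (688.4, 14985.2, -30211).
So ∂z/∂E = −n_x/n_z = 0.02279 and ∂z/∂N = −n_y/n_z = 0.49602.
Gradient magnitude |∇z| = √(a² + b²) = √(0.00052 + 0.24603) = 0.49654.
True dip = arctan(0.49654) = 26.4°, dipping toward S (azimuth ≈ 183°).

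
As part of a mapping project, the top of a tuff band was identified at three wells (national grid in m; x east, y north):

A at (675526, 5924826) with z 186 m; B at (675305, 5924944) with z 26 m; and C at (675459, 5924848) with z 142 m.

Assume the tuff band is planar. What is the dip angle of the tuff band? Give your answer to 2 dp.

32.59°

Let the plane be z = a·x + b·y + c.
B−A: −221a + 118b = −160;  C−A: −67a + 22b = −44.
Solving gives a = 0.54928, b = −0.32720.
Gradient magnitude |∇z| = √(a² + b²) = √(0.30171 + 0.10706) = 0.63935.
True dip = arctan(0.63935) = 32.59°, dipping toward WNW (azimuth ≈ 301°).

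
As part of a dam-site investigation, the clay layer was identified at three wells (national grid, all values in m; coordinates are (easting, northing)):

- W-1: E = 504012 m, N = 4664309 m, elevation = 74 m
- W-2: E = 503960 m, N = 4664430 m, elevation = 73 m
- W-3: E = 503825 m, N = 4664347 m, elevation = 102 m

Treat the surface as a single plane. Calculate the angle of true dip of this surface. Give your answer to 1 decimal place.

Let the plane be z = a·E + b·N + c.
W-2−W-1: −52a + 121b = −1;  W-3−W-1: −187a + 38b = 28.
Solving gives a = −0.16590, b = −0.07956.
Gradient magnitude |∇z| = √(a² + b²) = √(0.02752 + 0.00633) = 0.18399.
True dip = arctan(0.18399) = 10.4°, dipping toward ENE (azimuth ≈ 064°).

10.4°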